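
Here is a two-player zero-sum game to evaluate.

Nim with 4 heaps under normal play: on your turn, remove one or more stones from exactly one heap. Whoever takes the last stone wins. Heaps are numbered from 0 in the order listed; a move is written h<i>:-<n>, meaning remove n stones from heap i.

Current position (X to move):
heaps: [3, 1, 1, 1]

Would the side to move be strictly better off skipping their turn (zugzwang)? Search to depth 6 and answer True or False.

zugzwang((3,1,1,1), X) = False

ply 1, X at (3,1,1,1) | h0:-1=-1→(2,1,1,1); h0:-2=+1→(1,1,1,1)*; h0:-3=-1→(0,1,1,1); h1:-1=-1→(3,0,1,1); h2:-1=-1→(3,1,0,1); h3:-1=-1→(3,1,1,0)
ply 2, O at (1,1,1,1) | h0:-1=-1→(0,1,1,1)*; h1:-1=-1→(1,0,1,1); h2:-1=-1→(1,1,0,1); h3:-1=-1→(1,1,1,0)
ply 3, X at (0,1,1,1) | h1:-1=+1→(0,0,1,1)*; h2:-1=+1→(0,1,0,1); h3:-1=+1→(0,1,1,0)
ply 4, O at (0,0,1,1) | h2:-1=-1→(0,0,0,1)*; h3:-1=-1→(0,0,1,0)
ply 5, X at (0,0,0,1) | h3:-1=+1→(0,0,0,0)*
ply 6: (0,0,0,0) is terminal -1 (O); from (3,1,1,1) depth 6
pass branch (O moves first from the same position):
  | ply 1, O at (3,1,1,1) | h0:-1=-1→(2,1,1,1); h0:-2=+1→(1,1,1,1)*; h0:-3=-1→(0,1,1,1); h1:-1=-1→(3,0,1,1); h2:-1=-1→(3,1,0,1); h3:-1=-1→(3,1,1,0)
  | ply 2, X at (1,1,1,1) | h0:-1=-1→(0,1,1,1)*; h1:-1=-1→(1,0,1,1); h2:-1=-1→(1,1,0,1); h3:-1=-1→(1,1,1,0)
  | ply 3, O at (0,1,1,1) | h1:-1=+1→(0,0,1,1)*; h2:-1=+1→(0,1,0,1); h3:-1=+1→(0,1,1,0)
  | ply 4, X at (0,0,1,1) | h2:-1=-1→(0,0,0,1)*; h3:-1=-1→(0,0,1,0)
  | ply 5, O at (0,0,0,1) | h3:-1=+1→(0,0,0,0)*
  | ply 6: (0,0,0,0) is terminal -1 (X); from (3,1,1,1) depth 6
X moving scores +1; X passing scores -1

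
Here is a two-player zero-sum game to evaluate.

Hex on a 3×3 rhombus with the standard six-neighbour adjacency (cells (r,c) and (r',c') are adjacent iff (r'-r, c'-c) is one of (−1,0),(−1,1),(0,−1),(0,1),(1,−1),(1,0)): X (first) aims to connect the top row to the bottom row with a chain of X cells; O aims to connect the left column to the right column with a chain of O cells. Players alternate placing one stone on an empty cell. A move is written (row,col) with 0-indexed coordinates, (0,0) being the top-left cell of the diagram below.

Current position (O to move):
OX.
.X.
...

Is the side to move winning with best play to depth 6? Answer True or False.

ply 1, O at OX./.X./... | (0,2)=-1→OXO/.X./...*; (1,0)=-1→OX./OX./...; (1,2)=-1→OX./.XO/...; (2,0)=-1→OX./.X./O..; (2,1)=-1→OX./.X./.O.; (2,2)=-1→OX./.X./..O
ply 2, X at OXO/.X./... | (1,0)=+1→OXO/XX./...*; (1,2)=+1→OXO/.XX/...; (2,0)=+1→OXO/.X./X..; (2,1)=+1→OXO/.X./.X.; (2,2)=+1→OXO/.X./..X
ply 3, O at OXO/XX./... | (1,2)=-1→OXO/XXO/...*; (2,0)=-1→OXO/XX./O..; (2,1)=-1→OXO/XX./.O.; (2,2)=-1→OXO/XX./..O
ply 4, X at OXO/XXO/... | (2,0)=+1→OXO/XXO/X..*; (2,1)=+1→OXO/XXO/.X.; (2,2)=+1→OXO/XXO/..X
ply 5: OXO/XXO/X.. is terminal -1 (O); from OX./.X./... depth 6

O winning at [OX./.X./...]: False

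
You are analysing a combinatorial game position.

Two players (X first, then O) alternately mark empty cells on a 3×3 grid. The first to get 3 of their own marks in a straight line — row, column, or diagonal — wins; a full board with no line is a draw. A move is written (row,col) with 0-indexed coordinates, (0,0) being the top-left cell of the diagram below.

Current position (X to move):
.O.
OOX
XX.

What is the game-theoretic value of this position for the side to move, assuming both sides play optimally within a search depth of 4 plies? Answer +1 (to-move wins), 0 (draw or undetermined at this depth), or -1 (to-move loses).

ply 1, X at .O./OOX/XX. | (0,0)=+0→XO./OOX/XX.; (0,2)=+0→.OX/OOX/XX.; (2,2)=+1→.O./OOX/XXX*
ply 2: .O./OOX/XXX is terminal -1 (O); from .O./OOX/XX. depth 4

value(.O./OOX/XX., X) = +1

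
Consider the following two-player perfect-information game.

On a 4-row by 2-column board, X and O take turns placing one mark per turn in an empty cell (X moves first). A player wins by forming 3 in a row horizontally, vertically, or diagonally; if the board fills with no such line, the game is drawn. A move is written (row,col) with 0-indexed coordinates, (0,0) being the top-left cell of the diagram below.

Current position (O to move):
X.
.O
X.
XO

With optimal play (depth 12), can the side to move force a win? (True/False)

[X./.O/X./XO] O move#1: (0,1):-1/XO/.O/X./XO, (1,0):+0/X./OO/X./XO, (2,1):+1/X./.O/XO/XO*
[X./.O/XO/XO] end (terminal -1, X#2); searched X./.O/X./XO to 12

O winning at [X./.O/X./XO]: True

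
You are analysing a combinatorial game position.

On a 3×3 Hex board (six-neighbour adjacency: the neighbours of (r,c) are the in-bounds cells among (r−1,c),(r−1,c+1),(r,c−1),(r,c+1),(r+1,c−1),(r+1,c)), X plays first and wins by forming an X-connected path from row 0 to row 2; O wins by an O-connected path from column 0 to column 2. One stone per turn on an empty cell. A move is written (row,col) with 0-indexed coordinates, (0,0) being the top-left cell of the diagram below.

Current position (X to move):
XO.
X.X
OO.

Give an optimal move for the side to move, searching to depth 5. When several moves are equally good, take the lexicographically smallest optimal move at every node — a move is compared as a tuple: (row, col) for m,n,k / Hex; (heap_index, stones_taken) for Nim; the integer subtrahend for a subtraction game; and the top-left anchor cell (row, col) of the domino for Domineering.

X's best at [XO./X.X/OO.]: (2,2)

ply 1, X at XO./X.X/OO. | (0,2)=-1→XOX/X.X/OO.; (1,1)=-1→XO./XXX/OO.; (2,2)=+1→XO./X.X/OOX*
ply 2, O at XO./X.X/OOX | (0,2)=-1→XOO/X.X/OOX*; (1,1)=-1→XO./XOX/OOX
ply 3, X at XOO/X.X/OOX | (1,1)=+1→XOO/XXX/OOX*
ply 4: XOO/XXX/OOX is terminal -1 (O); from XO./X.X/OO. depth 5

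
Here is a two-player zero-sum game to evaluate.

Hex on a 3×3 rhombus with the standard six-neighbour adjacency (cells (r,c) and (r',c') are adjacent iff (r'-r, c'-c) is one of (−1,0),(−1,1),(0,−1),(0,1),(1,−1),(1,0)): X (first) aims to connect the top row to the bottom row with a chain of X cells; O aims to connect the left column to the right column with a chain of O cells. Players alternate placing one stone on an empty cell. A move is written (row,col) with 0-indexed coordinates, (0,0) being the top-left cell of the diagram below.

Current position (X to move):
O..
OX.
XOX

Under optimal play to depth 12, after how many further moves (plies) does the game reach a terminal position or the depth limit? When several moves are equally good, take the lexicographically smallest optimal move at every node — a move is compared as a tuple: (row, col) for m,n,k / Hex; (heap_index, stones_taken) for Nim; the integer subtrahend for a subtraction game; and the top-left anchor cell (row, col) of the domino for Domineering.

PV length from [O../OX./XOX]: 1 ply

[O../OX./XOX] X move#1: (0,1):+1/OX./OX./XOX*, (0,2):+1/O.X/OX./XOX, (1,2):+1/O../OXX/XOX
[OX./OX./XOX] end (terminal -1, O#2); searched O../OX./XOX to 12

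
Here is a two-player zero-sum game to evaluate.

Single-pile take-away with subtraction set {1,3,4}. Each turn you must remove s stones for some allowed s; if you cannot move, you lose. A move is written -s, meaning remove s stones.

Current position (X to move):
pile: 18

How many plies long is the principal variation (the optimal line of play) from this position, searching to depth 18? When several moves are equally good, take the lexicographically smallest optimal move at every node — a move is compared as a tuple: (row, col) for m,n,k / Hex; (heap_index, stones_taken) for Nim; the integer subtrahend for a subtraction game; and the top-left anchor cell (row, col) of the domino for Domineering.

[18] X move#1: -1:-1/17, -3:-1/15, -4:+1/14*
[14] O move#2: -1:-1/13*, -3:-1/11, -4:-1/10
[13] X move#3: -1:-1/12, -3:-1/10, -4:+1/9*
[9] O move#4: -1:-1/8*, -3:-1/6, -4:-1/5
[8] X move#5: -1:+1/7*, -3:-1/5, -4:-1/4
[7] O move#6: -1:-1/6*, -3:-1/4, -4:-1/3
[6] X move#7: -1:-1/5, -3:-1/3, -4:+1/2*
[2] O move#8: -1:-1/1*
[1] X move#9: -1:+1/0*
[0] end (terminal -1, O#10); searched 18 to 18

PV length from [18]: 9 plies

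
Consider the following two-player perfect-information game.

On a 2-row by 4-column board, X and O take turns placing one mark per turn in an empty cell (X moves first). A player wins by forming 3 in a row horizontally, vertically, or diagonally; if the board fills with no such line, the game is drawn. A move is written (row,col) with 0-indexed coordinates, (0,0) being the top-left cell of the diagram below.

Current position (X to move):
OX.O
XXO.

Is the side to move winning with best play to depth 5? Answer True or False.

[OX.O/XXO.] X move#1: (0,2):+0/OXXO/XXO.*, (1,3):+0/OX.O/XXOX
[OXXO/XXO.] O move#2: (1,3):+0/OXXO/XXOO*
[OXXO/XXOO] end (terminal +0, X#3); searched OX.O/XXO. to 5

X winning at [OX.O/XXO.]: False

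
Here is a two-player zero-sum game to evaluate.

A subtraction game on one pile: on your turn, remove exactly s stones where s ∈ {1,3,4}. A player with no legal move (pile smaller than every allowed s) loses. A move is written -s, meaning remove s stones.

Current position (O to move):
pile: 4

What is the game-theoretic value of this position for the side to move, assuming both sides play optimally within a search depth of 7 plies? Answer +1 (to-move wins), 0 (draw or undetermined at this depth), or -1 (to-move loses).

value(4, O) = +1

ply 1, O at 4 | -1=-1→3; -3=-1→1; -4=+1→0*
ply 2: 0 is terminal -1 (X); from 4 depth 7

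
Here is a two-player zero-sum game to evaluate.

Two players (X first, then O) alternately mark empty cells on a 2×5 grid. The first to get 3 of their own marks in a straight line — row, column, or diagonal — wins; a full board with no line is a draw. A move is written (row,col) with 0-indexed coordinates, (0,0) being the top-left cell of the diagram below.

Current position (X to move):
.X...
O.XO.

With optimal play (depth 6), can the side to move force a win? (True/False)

X winning at [.X.../O.XO.]: True

[.X.../O.XO.] X move#1: (0,0):+0/XX.../O.XO., (0,2):+1/.XX../O.XO.*, (0,3):+0/.X.X./O.XO., (0,4):+0/.X..X/O.XO., (1,1):+0/.X.../OXXO., (1,4):+0/.X.../O.XOX
[.XX../O.XO.] O move#2: (0,0):-1/OXX../O.XO.*, (0,3):-1/.XXO./O.XO., (0,4):-1/.XX.O/O.XO., (1,1):-1/.XX../OOXO., (1,4):-1/.XX../O.XOO
[OXX../O.XO.] X move#3: (0,3):+1/OXXX./O.XO.*, (0,4):+0/OXX.X/O.XO., (1,1):+0/OXX../OXXO., (1,4):+0/OXX../O.XOX
[OXXX./O.XO.] end (terminal -1, O#4); searched .X.../O.XO. to 6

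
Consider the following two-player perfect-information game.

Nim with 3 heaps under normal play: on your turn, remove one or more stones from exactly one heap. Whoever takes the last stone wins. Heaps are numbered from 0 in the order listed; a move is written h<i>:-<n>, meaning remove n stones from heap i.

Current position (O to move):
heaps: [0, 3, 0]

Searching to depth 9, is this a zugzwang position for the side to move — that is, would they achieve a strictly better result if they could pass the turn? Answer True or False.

zugzwang((0,3,0), O) = False

p1 O@[(0,3,0)]: h1:-1[(0,2,0)]-1 h1:-2[(0,1,0)]-1 h1:-3[(0,0,0)]+1*
p2 X@[(0,0,0)] terminal -1; root [(0,3,0)] d9
if O skipped the turn, X would face:
~ p1 X@[(0,3,0)]: h1:-1[(0,2,0)]-1 h1:-2[(0,1,0)]-1 h1:-3[(0,0,0)]+1*
~ p2 O@[(0,0,0)] terminal -1; root [(0,3,0)] d9
compare (O): move=+1 vs pass=-1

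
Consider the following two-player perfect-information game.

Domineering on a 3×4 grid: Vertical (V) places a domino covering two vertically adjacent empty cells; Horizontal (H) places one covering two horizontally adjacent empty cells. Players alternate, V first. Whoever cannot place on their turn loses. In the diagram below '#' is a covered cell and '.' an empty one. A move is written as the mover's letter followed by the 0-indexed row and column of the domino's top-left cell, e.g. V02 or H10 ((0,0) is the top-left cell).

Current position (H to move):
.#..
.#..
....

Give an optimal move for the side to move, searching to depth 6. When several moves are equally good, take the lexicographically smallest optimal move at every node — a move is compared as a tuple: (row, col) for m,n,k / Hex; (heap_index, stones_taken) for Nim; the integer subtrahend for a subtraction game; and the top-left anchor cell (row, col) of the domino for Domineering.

H's best at [.#../.#../....]: H12

[.#../.#../....] H move#1: H02:-1/.###/.#../...., H12:+1/.#../.###/....*, H20:-1/.#../.#../##.., H21:-1/.#../.#../.##., H22:-1/.#../.#../..##
[.#../.###/....] V move#2: V00:-1/##../####/....*, V10:-1/.#../####/#...
[##../####/....] H move#3: H02:+1/####/####/....*, H20:+1/##../####/##.., H21:+1/##../####/.##., H22:+1/##../####/..##
[####/####/....] end (terminal -1, V#4); searched .#../.#../.... to 6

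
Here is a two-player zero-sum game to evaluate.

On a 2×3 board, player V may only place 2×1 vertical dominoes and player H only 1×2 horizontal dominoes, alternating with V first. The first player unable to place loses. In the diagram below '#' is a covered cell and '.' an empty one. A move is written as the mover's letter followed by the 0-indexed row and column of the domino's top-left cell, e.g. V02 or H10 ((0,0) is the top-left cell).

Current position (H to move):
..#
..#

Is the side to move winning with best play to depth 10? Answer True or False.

H winning at [..#/..#]: True

[..#/..#] H move#1: H00:+1/###/..#*, H10:+1/..#/###
[###/..#] end (terminal -1, V#2); searched ..#/..# to 10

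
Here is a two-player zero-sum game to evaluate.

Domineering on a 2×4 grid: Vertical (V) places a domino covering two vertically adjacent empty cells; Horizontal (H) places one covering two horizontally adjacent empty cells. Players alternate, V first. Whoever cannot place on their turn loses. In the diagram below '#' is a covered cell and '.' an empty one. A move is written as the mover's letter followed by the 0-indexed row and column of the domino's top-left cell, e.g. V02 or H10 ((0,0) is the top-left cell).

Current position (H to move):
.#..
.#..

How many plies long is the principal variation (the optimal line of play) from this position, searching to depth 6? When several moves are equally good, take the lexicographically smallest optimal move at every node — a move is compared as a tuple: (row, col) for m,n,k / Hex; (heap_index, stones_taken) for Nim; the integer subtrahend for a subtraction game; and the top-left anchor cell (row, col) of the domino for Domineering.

[.#../.#..] H move#1: H02:+1/.###/.#..*, H12:+1/.#../.###
[.###/.#..] V move#2: V00:-1/####/##..*
[####/##..] H move#3: H12:+1/####/####*
[####/####] end (terminal -1, V#4); searched .#../.#.. to 6

PV length from [.#../.#..]: 3 plies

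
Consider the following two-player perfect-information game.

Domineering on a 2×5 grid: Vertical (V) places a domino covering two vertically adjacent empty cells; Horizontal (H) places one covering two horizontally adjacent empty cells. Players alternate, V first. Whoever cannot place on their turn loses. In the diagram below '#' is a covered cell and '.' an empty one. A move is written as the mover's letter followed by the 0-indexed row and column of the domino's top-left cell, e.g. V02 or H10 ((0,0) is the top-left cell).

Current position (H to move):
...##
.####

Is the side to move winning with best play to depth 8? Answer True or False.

H winning at [...##/.####]: True

ply 1, H at ...##/.#### | H00=+1→##.##/.####*; H01=-1→.####/.####
ply 2: ##.##/.#### is terminal -1 (V); from ...##/.#### depth 8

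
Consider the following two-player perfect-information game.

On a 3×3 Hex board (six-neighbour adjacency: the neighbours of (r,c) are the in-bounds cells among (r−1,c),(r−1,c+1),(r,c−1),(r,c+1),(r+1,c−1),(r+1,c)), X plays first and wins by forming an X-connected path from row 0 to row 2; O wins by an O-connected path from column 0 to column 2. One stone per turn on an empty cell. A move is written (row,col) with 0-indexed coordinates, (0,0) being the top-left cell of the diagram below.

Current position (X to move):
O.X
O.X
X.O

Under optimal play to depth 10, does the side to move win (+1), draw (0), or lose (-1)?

value(O.X/O.X/X.O, X) = +1

[O.X/O.X/X.O] X move#1: (0,1):+1/OXX/O.X/X.O*, (1,1):+1/O.X/OXX/X.O, (2,1):+1/O.X/O.X/XXO
[OXX/O.X/X.O] O move#2: (1,1):-1/OXX/OOX/X.O*, (2,1):-1/OXX/O.X/XOO
[OXX/OOX/X.O] X move#3: (2,1):+1/OXX/OOX/XXO*
[OXX/OOX/XXO] end (terminal -1, O#4); searched O.X/O.X/X.O to 10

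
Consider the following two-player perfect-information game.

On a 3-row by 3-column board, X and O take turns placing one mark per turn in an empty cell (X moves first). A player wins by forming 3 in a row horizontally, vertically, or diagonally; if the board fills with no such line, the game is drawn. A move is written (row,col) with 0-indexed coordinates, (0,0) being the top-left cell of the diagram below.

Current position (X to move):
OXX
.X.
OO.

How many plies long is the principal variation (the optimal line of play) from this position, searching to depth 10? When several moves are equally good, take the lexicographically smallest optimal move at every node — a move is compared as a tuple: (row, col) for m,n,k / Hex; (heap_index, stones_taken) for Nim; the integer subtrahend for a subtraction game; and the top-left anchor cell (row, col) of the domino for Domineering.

PV length from [OXX/.X./OO.]: 2 plies

[OXX/.X./OO.] X move#1: (1,0):-1/OXX/XX./OO.*, (1,2):-1/OXX/.XX/OO., (2,2):-1/OXX/.X./OOX
[OXX/XX./OO.] O move#2: (1,2):+0/OXX/XXO/OO., (2,2):+1/OXX/XX./OOO*
[OXX/XX./OOO] end (terminal -1, X#3); searched OXX/.X./OO. to 10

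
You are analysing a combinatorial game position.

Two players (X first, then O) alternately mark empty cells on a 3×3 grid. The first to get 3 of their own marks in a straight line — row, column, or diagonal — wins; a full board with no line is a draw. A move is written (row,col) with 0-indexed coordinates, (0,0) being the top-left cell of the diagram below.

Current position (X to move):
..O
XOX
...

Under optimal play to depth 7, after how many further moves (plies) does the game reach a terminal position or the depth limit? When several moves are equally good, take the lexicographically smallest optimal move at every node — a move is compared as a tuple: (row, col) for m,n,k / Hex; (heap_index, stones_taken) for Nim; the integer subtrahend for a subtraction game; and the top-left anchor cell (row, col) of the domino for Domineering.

PV length from [..O/XOX/...]: 2 plies

[..O/XOX/...] X move#1: (0,0):-1/X.O/XOX/...*, (0,1):-1/.XO/XOX/..., (2,0):-1/..O/XOX/X.., (2,1):-1/..O/XOX/.X., (2,2):-1/..O/XOX/..X
[X.O/XOX/...] O move#2: (0,1):-1/XOO/XOX/..., (2,0):+1/X.O/XOX/O..*, (2,1):-1/X.O/XOX/.O., (2,2):-1/X.O/XOX/..O
[X.O/XOX/O..] end (terminal -1, X#3); searched ..O/XOX/... to 7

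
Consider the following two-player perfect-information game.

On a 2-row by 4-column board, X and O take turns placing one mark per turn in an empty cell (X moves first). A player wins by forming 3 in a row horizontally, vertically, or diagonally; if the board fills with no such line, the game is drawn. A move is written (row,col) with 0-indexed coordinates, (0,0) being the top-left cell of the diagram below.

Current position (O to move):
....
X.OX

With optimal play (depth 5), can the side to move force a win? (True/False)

O winning at [..../X.OX]: False

[..../X.OX] O move#1: (0,0):+0/O.../X.OX*, (0,1):+0/.O../X.OX, (0,2):+0/..O./X.OX, (0,3):+0/...O/X.OX, (1,1):+0/..../XOOX
[O.../X.OX] X move#2: (0,1):+0/OX../X.OX*, (0,2):+0/O.X./X.OX, (0,3):+0/O..X/X.OX, (1,1):+0/O.../XXOX
[OX../X.OX] O move#3: (0,2):+0/OXO./X.OX*, (0,3):+0/OX.O/X.OX, (1,1):+0/OX../XOOX
[OXO./X.OX] X move#4: (0,3):+0/OXOX/X.OX*, (1,1):+0/OXO./XXOX
[OXOX/X.OX] O move#5: (1,1):+0/OXOX/XOOX*
[OXOX/XOOX] end (terminal +0, X#6); searched ..../X.OX to 5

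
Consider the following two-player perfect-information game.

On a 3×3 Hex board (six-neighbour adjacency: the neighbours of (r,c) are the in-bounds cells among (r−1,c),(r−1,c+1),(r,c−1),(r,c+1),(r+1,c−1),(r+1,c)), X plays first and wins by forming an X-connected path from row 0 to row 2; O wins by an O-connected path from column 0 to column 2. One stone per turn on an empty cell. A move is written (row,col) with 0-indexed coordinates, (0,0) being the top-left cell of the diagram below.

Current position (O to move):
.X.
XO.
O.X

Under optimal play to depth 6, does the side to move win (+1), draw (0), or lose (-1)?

p1 O@[.X./XO./O.X]: (0,0)[OX./XO./O.X]+1* (0,2)[.XO/XO./O.X]+1 (1,2)[.X./XOO/O.X]+1 (2,1)[.X./XO./OOX]+1
p2 X@[OX./XO./O.X]: (0,2)[OXX/XO./O.X]-1* (1,2)[OX./XOX/O.X]-1 (2,1)[OX./XO./OXX]-1
p3 O@[OXX/XO./O.X]: (1,2)[OXX/XOO/O.X]+1* (2,1)[OXX/XO./OOX]-1
p4 X@[OXX/XOO/O.X] terminal -1; root [.X./XO./O.X] d6

value(.X./XO./O.X, O) = +1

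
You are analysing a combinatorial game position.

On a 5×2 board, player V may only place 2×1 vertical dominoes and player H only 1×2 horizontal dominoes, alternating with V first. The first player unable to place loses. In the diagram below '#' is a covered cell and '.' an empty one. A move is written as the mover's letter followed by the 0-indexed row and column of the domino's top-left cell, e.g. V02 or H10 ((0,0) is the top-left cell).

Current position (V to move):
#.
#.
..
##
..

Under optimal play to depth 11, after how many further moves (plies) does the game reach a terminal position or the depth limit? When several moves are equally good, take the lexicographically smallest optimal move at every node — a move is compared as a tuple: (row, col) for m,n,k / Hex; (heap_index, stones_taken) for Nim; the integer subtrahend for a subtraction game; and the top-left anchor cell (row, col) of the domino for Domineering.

PV length from [#./#./../##/..]: 2 plies

ply 1, V at #./#./../##/.. | V01=-1→##/##/../##/..*; V11=-1→#./##/.#/##/..
ply 2, H at ##/##/../##/.. | H20=+1→##/##/##/##/..*; H40=+1→##/##/../##/##
ply 3: ##/##/##/##/.. is terminal -1 (V); from #./#./../##/.. depth 11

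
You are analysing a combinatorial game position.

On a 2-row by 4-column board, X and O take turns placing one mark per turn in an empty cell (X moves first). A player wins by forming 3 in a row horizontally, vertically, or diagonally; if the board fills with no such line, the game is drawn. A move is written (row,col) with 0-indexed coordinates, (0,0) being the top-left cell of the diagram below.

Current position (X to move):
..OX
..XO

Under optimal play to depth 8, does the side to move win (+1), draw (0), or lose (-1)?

value(..OX/..XO, X) = 0

ply 1, X at ..OX/..XO | (0,0)=+0→X.OX/..XO*; (0,1)=+0→.XOX/..XO; (1,0)=+0→..OX/X.XO; (1,1)=+0→..OX/.XXO
ply 2, O at X.OX/..XO | (0,1)=+0→XOOX/..XO*; (1,0)=+0→X.OX/O.XO; (1,1)=+0→X.OX/.OXO
ply 3, X at XOOX/..XO | (1,0)=+0→XOOX/X.XO*; (1,1)=+0→XOOX/.XXO
ply 4, O at XOOX/X.XO | (1,1)=+0→XOOX/XOXO*
ply 5: XOOX/XOXO is terminal +0 (X); from ..OX/..XO depth 8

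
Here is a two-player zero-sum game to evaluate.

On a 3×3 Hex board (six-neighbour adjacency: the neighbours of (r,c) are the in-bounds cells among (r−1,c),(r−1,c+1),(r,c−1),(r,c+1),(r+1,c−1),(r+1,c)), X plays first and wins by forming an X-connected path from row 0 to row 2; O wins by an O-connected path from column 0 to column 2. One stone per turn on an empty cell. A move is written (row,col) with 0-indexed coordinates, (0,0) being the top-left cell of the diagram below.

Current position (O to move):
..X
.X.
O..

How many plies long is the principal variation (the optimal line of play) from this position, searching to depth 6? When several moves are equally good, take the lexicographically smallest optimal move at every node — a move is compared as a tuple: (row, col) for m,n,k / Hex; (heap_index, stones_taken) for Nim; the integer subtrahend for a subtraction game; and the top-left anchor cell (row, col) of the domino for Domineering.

PV length from [..X/.X./O..]: 5 plies

[..X/.X./O..] O move#1: (0,0):-1/O.X/.X./O.., (0,1):-1/.OX/.X./O.., (1,0):-1/..X/OX./O.., (1,2):-1/..X/.XO/O.., (2,1):+1/..X/.X./OO.*, (2,2):-1/..X/.X./O.O
[..X/.X./OO.] X move#2: (0,0):-1/X.X/.X./OO.*, (0,1):-1/.XX/.X./OO., (1,0):-1/..X/XX./OO., (1,2):-1/..X/.XX/OO., (2,2):-1/..X/.X./OOX
[X.X/.X./OO.] O move#3: (0,1):+1/XOX/.X./OO.*, (1,0):+1/X.X/OX./OO., (1,2):+1/X.X/.XO/OO., (2,2):+1/X.X/.X./OOO
[XOX/.X./OO.] X move#4: (1,0):-1/XOX/XX./OO.*, (1,2):-1/XOX/.XX/OO., (2,2):-1/XOX/.X./OOX
[XOX/XX./OO.] O move#5: (1,2):+1/XOX/XXO/OO.*, (2,2):+1/XOX/XX./OOO
[XOX/XXO/OO.] end (terminal -1, X#6); searched ..X/.X./O.. to 6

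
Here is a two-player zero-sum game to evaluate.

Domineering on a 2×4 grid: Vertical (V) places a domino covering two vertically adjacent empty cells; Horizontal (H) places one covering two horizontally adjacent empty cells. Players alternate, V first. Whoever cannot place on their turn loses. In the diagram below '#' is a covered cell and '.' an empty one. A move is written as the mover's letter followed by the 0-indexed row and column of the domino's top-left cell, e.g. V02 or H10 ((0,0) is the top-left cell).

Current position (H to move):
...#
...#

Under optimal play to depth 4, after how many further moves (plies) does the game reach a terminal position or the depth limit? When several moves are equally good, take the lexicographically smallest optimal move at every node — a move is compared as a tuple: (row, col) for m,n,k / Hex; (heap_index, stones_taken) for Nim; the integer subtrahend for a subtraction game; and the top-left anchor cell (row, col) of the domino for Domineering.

ply 1, H at ...#/...# | H00=+1→##.#/...#*; H01=+1→.###/...#; H10=+1→...#/##.#; H11=+1→...#/.###
ply 2, V at ##.#/...# | V02=-1→####/..##*
ply 3, H at ####/..## | H10=+1→####/####*
ply 4: ####/#### is terminal -1 (V); from ...#/...# depth 4

PV length from [...#/...#]: 3 plies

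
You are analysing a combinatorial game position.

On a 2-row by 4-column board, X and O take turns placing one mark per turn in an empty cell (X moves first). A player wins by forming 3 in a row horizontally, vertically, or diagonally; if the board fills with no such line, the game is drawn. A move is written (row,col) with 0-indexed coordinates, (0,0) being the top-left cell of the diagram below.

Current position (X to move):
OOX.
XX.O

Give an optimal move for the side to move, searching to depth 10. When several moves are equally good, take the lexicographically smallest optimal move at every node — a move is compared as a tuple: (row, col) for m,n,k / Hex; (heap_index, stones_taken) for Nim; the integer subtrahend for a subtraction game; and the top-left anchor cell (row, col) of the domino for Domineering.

p1 X@[OOX./XX.O]: (0,3)[OOXX/XX.O]+0 (1,2)[OOX./XXXO]+1*
p2 O@[OOX./XXXO] terminal -1; root [OOX./XX.O] d10

X's best at [OOX./XX.O]: (1,2)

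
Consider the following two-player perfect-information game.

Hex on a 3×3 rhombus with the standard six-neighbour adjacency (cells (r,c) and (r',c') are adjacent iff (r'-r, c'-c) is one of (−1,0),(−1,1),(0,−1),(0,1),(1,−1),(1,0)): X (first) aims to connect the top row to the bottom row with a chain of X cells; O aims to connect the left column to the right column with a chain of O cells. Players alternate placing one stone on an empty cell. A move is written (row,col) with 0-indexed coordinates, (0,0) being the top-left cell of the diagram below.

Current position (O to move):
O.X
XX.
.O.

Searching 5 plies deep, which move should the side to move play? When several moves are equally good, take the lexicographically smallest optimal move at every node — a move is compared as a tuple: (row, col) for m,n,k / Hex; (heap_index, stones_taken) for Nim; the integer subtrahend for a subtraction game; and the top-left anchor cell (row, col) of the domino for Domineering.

ply 1, O at O.X/XX./.O. | (0,1)=-1→OOX/XX./.O.; (1,2)=-1→O.X/XXO/.O.; (2,0)=+1→O.X/XX./OO.*; (2,2)=-1→O.X/XX./.OO
ply 2, X at O.X/XX./OO. | (0,1)=-1→OXX/XX./OO.*; (1,2)=-1→O.X/XXX/OO.; (2,2)=-1→O.X/XX./OOX
ply 3, O at OXX/XX./OO. | (1,2)=+1→OXX/XXO/OO.*; (2,2)=+1→OXX/XX./OOO
ply 4: OXX/XXO/OO. is terminal -1 (X); from O.X/XX./.O. depth 5

O's best at [O.X/XX./.O.]: (2,0)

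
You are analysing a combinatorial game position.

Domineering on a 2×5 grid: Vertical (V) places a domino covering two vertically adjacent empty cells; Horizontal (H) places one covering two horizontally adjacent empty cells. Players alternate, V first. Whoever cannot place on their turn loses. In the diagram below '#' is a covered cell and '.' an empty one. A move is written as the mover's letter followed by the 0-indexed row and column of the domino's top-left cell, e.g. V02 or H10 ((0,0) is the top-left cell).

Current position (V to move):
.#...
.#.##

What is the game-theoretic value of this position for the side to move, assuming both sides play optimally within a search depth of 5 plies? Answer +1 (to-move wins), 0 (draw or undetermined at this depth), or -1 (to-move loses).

value(.#.../.#.##, V) = +1

ply 1, V at .#.../.#.## | V00=-1→##.../##.##; V02=+1→.##../.####*
ply 2, H at .##../.#### | H03=-1→.####/.####*
ply 3, V at .####/.#### | V00=+1→#####/#####*
ply 4: #####/##### is terminal -1 (H); from .#.../.#.## depth 5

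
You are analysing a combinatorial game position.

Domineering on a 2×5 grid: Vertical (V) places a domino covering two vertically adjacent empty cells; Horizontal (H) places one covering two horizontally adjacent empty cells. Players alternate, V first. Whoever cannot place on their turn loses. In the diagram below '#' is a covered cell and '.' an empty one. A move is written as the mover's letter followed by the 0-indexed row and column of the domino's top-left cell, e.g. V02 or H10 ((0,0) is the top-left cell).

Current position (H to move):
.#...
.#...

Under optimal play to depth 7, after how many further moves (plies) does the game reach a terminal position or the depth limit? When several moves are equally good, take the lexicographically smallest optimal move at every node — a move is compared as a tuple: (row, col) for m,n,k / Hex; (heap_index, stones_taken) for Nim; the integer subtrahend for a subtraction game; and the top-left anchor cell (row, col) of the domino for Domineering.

PV length from [.#.../.#...]: 4 plies

ply 1, H at .#.../.#... | H02=-1→.###./.#...*; H03=-1→.#.##/.#...; H12=-1→.#.../.###.; H13=-1→.#.../.#.##
ply 2, V at .###./.#... | V00=-1→####./##...; V04=+1→.####/.#..#*
ply 3, H at .####/.#..# | H12=-1→.####/.####*
ply 4, V at .####/.#### | V00=+1→#####/#####*
ply 5: #####/##### is terminal -1 (H); from .#.../.#... depth 7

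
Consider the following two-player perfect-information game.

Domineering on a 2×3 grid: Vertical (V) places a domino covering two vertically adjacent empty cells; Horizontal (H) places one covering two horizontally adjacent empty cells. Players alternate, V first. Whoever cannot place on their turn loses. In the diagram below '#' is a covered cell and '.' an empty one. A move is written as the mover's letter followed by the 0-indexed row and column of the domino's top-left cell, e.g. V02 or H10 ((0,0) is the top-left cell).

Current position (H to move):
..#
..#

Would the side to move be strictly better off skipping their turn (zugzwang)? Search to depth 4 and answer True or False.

ply 1, H at ..#/..# | H00=+1→###/..#*; H10=+1→..#/###
ply 2: ###/..# is terminal -1 (V); from ..#/..# depth 4
if H skipped the turn, V would face:
~ ply 1, V at ..#/..# | V00=+1→#.#/#.#*; V01=+1→.##/.##
~ ply 2: #.#/#.# is terminal -1 (H); from ..#/..# depth 4
compare (H): move=+1 vs pass=-1

zugzwang(..#/..#, H) = False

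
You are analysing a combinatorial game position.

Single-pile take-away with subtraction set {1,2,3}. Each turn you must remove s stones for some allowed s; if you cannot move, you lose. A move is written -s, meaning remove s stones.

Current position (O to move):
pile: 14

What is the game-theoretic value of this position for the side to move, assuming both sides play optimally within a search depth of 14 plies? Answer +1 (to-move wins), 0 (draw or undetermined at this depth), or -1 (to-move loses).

ply 1, O at 14 | -1=-1→13; -2=+1→12*; -3=-1→11
ply 2, X at 12 | -1=-1→11*; -2=-1→10; -3=-1→9
ply 3, O at 11 | -1=-1→10; -2=-1→9; -3=+1→8*
ply 4, X at 8 | -1=-1→7*; -2=-1→6; -3=-1→5
ply 5, O at 7 | -1=-1→6; -2=-1→5; -3=+1→4*
ply 6, X at 4 | -1=-1→3*; -2=-1→2; -3=-1→1
ply 7, O at 3 | -1=-1→2; -2=-1→1; -3=+1→0*
ply 8: 0 is terminal -1 (X); from 14 depth 14

value(14, O) = +1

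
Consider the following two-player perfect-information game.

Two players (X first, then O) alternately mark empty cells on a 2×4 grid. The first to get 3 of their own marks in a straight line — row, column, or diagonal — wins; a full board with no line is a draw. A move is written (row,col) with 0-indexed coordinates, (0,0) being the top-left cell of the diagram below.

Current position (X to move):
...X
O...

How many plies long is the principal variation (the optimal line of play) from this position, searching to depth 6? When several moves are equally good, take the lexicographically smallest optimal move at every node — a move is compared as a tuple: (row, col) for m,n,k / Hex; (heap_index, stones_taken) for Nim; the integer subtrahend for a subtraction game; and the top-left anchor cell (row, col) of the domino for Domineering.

ply 1, X at ...X/O... | (0,0)=+0→X..X/O...*; (0,1)=+0→.X.X/O...; (0,2)=+0→..XX/O...; (1,1)=+0→...X/OX..; (1,2)=+0→...X/O.X.; (1,3)=+0→...X/O..X
ply 2, O at X..X/O... | (0,1)=+0→XO.X/O...*; (0,2)=+0→X.OX/O...; (1,1)=+0→X..X/OO..; (1,2)=+0→X..X/O.O.; (1,3)=+0→X..X/O..O
ply 3, X at XO.X/O... | (0,2)=+0→XOXX/O...*; (1,1)=+0→XO.X/OX..; (1,2)=+0→XO.X/O.X.; (1,3)=+0→XO.X/O..X
ply 4, O at XOXX/O... | (1,1)=+0→XOXX/OO..*; (1,2)=+0→XOXX/O.O.; (1,3)=+0→XOXX/O..O
ply 5, X at XOXX/OO.. | (1,2)=+0→XOXX/OOX.*; (1,3)=-1→XOXX/OO.X
ply 6, O at XOXX/OOX. | (1,3)=+0→XOXX/OOXO*
ply 7: XOXX/OOXO is terminal +0 (X); from ...X/O... depth 6

PV length from [...X/O...]: 6 plies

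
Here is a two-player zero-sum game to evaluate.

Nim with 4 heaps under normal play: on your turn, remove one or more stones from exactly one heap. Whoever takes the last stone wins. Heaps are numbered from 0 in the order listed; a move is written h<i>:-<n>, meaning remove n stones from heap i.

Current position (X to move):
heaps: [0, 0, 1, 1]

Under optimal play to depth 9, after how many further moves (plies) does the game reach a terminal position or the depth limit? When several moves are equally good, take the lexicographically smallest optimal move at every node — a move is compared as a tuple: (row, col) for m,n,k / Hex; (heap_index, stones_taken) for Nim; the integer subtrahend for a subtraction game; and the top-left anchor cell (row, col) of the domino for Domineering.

PV length from [(0,0,1,1)]: 2 plies

ply 1, X at (0,0,1,1) | h2:-1=-1→(0,0,0,1)*; h3:-1=-1→(0,0,1,0)
ply 2, O at (0,0,0,1) | h3:-1=+1→(0,0,0,0)*
ply 3: (0,0,0,0) is terminal -1 (X); from (0,0,1,1) depth 9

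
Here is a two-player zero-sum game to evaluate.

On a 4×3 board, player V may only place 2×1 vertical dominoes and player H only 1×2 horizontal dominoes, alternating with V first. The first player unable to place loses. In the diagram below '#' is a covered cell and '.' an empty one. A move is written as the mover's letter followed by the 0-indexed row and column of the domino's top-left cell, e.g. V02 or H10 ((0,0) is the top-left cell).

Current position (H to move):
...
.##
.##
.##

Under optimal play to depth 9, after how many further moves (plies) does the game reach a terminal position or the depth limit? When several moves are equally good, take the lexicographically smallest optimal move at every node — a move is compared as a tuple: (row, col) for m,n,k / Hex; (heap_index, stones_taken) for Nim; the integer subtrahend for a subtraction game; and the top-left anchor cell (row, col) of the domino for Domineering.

PV length from [.../.##/.##/.##]: 2 plies

ply 1, H at .../.##/.##/.## | H00=-1→##./.##/.##/.##*; H01=-1→.##/.##/.##/.##
ply 2, V at ##./.##/.##/.## | V10=+1→##./###/###/.##*; V20=+1→##./.##/###/###
ply 3: ##./###/###/.## is terminal -1 (H); from .../.##/.##/.## depth 9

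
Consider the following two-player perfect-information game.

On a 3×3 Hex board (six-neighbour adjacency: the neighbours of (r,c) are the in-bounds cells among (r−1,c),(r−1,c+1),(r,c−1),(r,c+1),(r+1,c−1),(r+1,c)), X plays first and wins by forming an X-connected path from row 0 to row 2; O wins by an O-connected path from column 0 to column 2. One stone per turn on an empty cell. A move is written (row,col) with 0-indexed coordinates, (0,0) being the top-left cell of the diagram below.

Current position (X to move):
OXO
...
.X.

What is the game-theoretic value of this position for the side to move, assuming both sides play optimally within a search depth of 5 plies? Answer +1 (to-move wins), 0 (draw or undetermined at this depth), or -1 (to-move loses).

ply 1, X at OXO/.../.X. | (1,0)=+1→OXO/X../.X.*; (1,1)=+1→OXO/.X./.X.; (1,2)=-1→OXO/..X/.X.; (2,0)=+1→OXO/.../XX.; (2,2)=-1→OXO/.../.XX
ply 2, O at OXO/X../.X. | (1,1)=-1→OXO/XO./.X.*; (1,2)=-1→OXO/X.O/.X.; (2,0)=-1→OXO/X../OX.; (2,2)=-1→OXO/X../.XO
ply 3, X at OXO/XO./.X. | (1,2)=-1→OXO/XOX/.X.; (2,0)=+1→OXO/XO./XX.*; (2,2)=-1→OXO/XO./.XX
ply 4: OXO/XO./XX. is terminal -1 (O); from OXO/.../.X. depth 5

value(OXO/.../.X., X) = +1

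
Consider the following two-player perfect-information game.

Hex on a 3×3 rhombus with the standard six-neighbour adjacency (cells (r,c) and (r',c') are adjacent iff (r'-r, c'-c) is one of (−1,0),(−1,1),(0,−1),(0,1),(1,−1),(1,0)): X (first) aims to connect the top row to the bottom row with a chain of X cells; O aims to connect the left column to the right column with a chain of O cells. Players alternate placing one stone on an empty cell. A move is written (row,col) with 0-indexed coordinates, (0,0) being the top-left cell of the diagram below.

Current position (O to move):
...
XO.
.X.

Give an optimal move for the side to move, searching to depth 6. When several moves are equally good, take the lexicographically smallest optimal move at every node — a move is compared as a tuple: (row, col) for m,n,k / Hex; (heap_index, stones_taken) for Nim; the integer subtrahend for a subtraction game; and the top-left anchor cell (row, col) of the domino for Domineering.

O's best at [.../XO./.X.]: (0,0)

[.../XO./.X.] O move#1: (0,0):+1/O../XO./.X.*, (0,1):+1/.O./XO./.X., (0,2):-1/..O/XO./.X., (1,2):-1/.../XOO/.X., (2,0):+1/.../XO./OX., (2,2):-1/.../XO./.XO
[O../XO./.X.] X move#2: (0,1):-1/OX./XO./.X.*, (0,2):-1/O.X/XO./.X., (1,2):-1/O../XOX/.X., (2,0):-1/O../XO./XX., (2,2):-1/O../XO./.XX
[OX./XO./.X.] O move#3: (0,2):-1/OXO/XO./.X., (1,2):-1/OX./XOO/.X., (2,0):+1/OX./XO./OX.*, (2,2):-1/OX./XO./.XO
[OX./XO./OX.] X move#4: (0,2):-1/OXX/XO./OX.*, (1,2):-1/OX./XOX/OX., (2,2):-1/OX./XO./OXX
[OXX/XO./OX.] O move#5: (1,2):+1/OXX/XOO/OX.*, (2,2):-1/OXX/XO./OXO
[OXX/XOO/OX.] end (terminal -1, X#6); searched .../XO./.X. to 6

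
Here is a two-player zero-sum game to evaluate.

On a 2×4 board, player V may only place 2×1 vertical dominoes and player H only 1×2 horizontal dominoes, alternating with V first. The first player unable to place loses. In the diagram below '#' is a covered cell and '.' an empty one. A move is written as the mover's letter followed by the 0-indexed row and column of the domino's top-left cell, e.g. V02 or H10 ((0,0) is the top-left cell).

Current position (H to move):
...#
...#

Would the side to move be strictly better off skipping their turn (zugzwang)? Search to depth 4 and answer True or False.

zugzwang(...#/...#, H) = False

p1 H@[...#/...#]: H00[##.#/...#]+1* H01[.###/...#]+1 H10[...#/##.#]+1 H11[...#/.###]+1
p2 V@[##.#/...#]: V02[####/..##]-1*
p3 H@[####/..##]: H10[####/####]+1*
p4 V@[####/####] terminal -1; root [...#/...#] d4
suppose H passes — search the same position with V to move:
pass> p1 V@[...#/...#]: V00[#..#/#..#]-1 V01[.#.#/.#.#]+1* V02[..##/..##]-1
pass> p2 H@[.#.#/.#.#] terminal -1; root [...#/...#] d4
for H: play +1, pass -1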